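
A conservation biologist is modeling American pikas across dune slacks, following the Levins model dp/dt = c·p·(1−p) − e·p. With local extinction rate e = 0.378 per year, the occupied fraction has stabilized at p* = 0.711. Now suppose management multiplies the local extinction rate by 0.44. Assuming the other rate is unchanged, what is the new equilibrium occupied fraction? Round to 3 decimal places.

0.873

Balance c(1−p*) = e gives c = e/(1 − 0.71100) = 0.378/0.28900 = 1.30796.
New p* = 1 − e/c = 1 − 0.16632/1.30796 = 0.87284.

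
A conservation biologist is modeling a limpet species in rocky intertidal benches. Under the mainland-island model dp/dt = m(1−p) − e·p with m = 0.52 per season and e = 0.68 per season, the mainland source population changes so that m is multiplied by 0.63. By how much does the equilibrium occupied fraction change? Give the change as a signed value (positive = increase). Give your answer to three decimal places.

Before: p* = 0.52/(0.52+0.68) = 0.4333.
After: m = 0.3276, e = 0.68; p* = 0.3276/1.0076 = 0.3251.
Δp* = 0.3251 − 0.4333 = -0.1082.

-0.108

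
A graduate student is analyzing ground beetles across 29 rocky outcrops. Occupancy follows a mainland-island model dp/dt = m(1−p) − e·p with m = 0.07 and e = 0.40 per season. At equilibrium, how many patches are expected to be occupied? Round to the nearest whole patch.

p* = m/(m+e) = 0.07/0.4700 = 0.1489.
Expected occupied patches = N × p* = 29 × 0.1489 = 4.32 ≈ 4.

4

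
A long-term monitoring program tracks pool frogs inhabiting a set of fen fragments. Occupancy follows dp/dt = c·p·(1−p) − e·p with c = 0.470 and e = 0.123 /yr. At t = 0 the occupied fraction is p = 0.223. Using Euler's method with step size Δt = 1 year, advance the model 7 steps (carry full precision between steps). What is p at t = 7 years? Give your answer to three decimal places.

0.621

Update rule: p ← p + [c·p·(1−p) − e·p]·Δt with Δt = 1.
  1  |  dp/dt·Δt = +0.054008  |  p_1 = 0.277008
  2  |  dp/dt·Δt = +0.060057  |  p_2 = 0.337065
  3  |  dp/dt·Δt = +0.063564  |  p_3 = 0.400629
  4  |  dp/dt·Δt = +0.063582  |  p_4 = 0.464211
  5  |  dp/dt·Δt = +0.059800  |  p_5 = 0.524011
  6  |  dp/dt·Δt = +0.052776  |  p_6 = 0.576786
  7  |  dp/dt·Δt = +0.043784  |  p_7 = 0.620570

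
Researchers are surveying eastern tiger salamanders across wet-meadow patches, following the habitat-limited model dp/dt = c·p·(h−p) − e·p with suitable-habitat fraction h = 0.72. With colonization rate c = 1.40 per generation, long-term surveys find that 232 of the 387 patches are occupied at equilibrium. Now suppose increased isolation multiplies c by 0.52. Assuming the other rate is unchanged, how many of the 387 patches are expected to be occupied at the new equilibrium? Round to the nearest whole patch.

Observed p* = 232/387 = 0.59948.
Balance c(h−p*) = e gives e = 1.40×(0.72 − 0.59948) = 0.16873.
New p* = 0.72 − e/c = 0.72 − 0.16873/0.72800 = 0.48823.
Expected occupied = 387 × 0.48823 = 188.95 ≈ 189.

189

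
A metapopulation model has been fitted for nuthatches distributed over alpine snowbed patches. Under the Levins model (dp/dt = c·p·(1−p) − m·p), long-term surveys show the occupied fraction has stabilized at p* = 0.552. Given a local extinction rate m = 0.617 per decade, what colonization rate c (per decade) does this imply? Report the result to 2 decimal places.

1.38

At equilibrium c(1−p*) = m, so c = m/(1−p*).
c = 0.617/(1 − 0.552) = 0.617/0.4480 = 1.3772.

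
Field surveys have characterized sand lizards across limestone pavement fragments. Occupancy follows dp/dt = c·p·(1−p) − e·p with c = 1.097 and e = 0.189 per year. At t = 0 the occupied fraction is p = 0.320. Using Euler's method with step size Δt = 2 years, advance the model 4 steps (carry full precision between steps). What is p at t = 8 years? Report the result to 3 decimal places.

Update rule: p ← p + [c·p·(1−p) − e·p]·Δt with Δt = 2.
  1  |  dp/dt·Δt = +0.356454  |  p_1 = 0.676454
  2  |  dp/dt·Δt = +0.224488  |  p_2 = 0.900942
  3  |  dp/dt·Δt = -0.144751  |  p_3 = 0.756191
  4  |  dp/dt·Δt = +0.118660  |  p_4 = 0.874850

0.875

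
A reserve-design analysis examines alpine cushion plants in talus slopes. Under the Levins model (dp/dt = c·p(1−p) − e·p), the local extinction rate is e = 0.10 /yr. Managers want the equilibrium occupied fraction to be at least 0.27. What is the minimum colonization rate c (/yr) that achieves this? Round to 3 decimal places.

0.137

p* = 1 − e/c ≥ 0.27 requires e/c ≤ 0.7300, i.e. c ≥ e/0.7300.
c_min = 0.10/0.7300 = 0.1370.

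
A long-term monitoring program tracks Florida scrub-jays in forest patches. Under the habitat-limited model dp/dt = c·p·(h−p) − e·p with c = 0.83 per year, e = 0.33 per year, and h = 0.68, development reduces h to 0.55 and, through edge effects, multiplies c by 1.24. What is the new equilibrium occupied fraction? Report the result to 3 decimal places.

Before: p* = h − e/c = 0.68 − 0.33/0.83 = 0.68 − 0.3976 = 0.2824.
After: c = 1.0292, e = 0.33, h = 0.55; p* = 0.55 − 0.33/1.0292 = 0.2294.

0.229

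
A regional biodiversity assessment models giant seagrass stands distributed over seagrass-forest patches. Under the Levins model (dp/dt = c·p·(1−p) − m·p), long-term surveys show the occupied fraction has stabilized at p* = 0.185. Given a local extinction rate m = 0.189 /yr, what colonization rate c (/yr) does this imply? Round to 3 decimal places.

0.232

At equilibrium c(1−p*) = m, so c = m/(1−p*).
c = 0.189/(1 − 0.185) = 0.189/0.8150 = 0.2319.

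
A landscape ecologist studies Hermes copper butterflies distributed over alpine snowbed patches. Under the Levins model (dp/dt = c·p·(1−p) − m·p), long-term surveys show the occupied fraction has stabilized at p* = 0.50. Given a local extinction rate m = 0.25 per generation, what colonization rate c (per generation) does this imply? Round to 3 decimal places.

At equilibrium c(1−p*) = m, so c = m/(1−p*).
c = 0.25/(1 − 0.50) = 0.25/0.5000 = 0.5000.

0.500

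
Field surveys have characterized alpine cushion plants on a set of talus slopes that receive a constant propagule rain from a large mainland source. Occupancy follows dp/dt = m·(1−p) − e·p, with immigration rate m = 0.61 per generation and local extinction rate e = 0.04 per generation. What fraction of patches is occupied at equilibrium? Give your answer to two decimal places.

0.94

At equilibrium the propagule rain into empty patches balances local extinction: m(1−p*) = e·p*.
p* = m/(m+e) = 0.61/(0.61+0.04) = 0.61/0.6500 = 0.9385.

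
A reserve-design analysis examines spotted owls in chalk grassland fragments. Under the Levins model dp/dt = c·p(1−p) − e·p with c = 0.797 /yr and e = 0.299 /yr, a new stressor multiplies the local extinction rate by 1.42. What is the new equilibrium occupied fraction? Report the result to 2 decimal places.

0.47

Before: p* = 1 − 0.299/0.797 = 0.6248.
After the change, c = 0.797, e = 0.42458, so p* = 1 − 0.42458/0.797 = 0.4673.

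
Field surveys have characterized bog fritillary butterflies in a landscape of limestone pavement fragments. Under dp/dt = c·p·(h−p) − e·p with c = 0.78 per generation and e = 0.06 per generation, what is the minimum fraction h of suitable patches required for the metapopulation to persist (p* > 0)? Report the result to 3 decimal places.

0.077

p* = h − e/c is positive only when h > e/c.
h_min = e/c = 0.06/0.78 = 0.0769.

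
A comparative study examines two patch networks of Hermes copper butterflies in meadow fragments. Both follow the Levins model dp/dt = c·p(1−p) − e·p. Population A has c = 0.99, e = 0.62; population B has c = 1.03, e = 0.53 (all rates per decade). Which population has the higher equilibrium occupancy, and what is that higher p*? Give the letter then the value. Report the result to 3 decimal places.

B, 0.485

A: p*_A = 1 − 0.62/0.99 = 0.3737.
B: p*_B = 1 − 0.53/1.03 = 0.4854.
B is higher at 0.4854.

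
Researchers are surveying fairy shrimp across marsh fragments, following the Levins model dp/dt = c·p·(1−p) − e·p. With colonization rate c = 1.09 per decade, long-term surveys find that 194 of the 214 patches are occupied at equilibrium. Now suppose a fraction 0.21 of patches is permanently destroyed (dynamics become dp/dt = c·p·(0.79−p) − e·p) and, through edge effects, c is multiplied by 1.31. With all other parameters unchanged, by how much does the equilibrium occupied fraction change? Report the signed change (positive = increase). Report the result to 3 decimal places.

Observed p* = 194/214 = 0.90654.
Balance c(1−p*) = e gives e = 1.09×(1 − 0.90654) = 0.10187.
New p* = 0.79 − e/c = 0.79 − 0.10187/1.42790 = 0.71866.
Δp* = 0.71866 − 0.90654 = -0.18788.

-0.188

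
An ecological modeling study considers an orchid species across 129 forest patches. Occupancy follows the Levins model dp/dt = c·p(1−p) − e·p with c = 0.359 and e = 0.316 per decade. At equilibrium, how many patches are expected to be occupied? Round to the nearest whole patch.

p* = 1 − e/c = 1 − 0.316/0.359 = 0.1198.
Expected occupied patches = N × p* = 129 × 0.1198 = 15.45 ≈ 15.

15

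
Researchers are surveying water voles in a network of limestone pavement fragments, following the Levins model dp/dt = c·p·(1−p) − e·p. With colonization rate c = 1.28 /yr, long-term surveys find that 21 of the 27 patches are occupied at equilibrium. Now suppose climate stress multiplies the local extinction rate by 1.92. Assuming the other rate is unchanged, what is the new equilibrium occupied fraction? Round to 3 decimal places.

0.573

Observed p* = 21/27 = 0.77778.
Balance c(1−p*) = e gives e = 1.28×(1 − 0.77778) = 0.28444.
New p* = 1 − e/c = 1 − 0.54612/1.28000 = 0.57334.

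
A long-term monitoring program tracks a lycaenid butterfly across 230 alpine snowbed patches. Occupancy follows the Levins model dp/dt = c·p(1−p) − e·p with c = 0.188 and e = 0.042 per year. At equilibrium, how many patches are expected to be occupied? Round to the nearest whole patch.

179

p* = 1 − e/c = 1 − 0.042/0.188 = 0.7766.
Expected occupied patches = N × p* = 230 × 0.7766 = 178.62 ≈ 179.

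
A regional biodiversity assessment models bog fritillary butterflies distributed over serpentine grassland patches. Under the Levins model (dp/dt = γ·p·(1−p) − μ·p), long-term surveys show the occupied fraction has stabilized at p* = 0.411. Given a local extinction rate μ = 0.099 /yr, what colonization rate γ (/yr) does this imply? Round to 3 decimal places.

At equilibrium γ(1−p*) = μ, so γ = μ/(1−p*).
γ = 0.099/(1 − 0.411) = 0.099/0.5890 = 0.1681.

0.168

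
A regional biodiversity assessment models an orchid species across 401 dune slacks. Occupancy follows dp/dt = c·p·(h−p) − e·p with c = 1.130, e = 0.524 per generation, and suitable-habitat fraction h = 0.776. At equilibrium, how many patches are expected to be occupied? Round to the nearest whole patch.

125

p* = h − e/c = 0.776 − 0.4637 = 0.3123.
Expected occupied patches = N × p* = 401 × 0.3123 = 125.23 ≈ 125.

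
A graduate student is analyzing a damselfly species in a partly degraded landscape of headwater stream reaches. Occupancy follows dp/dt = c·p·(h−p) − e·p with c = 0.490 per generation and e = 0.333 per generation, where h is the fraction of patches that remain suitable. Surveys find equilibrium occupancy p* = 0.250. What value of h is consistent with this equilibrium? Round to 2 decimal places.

At equilibrium c(h−p*) = e, so h = p* + e/c.
h = 0.250 + 0.333/0.490 = 0.250 + 0.6796 = 0.9296.

0.93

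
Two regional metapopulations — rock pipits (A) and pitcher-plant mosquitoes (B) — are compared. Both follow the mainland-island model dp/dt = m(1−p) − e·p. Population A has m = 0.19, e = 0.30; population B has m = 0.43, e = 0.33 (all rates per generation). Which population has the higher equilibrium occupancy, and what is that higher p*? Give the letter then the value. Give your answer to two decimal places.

A: p*_A = m/(m+e) = 0.19/0.4900 = 0.3878.
B: p*_B = 0.43/0.7600 = 0.5658.
B is higher at 0.5658.

B, 0.57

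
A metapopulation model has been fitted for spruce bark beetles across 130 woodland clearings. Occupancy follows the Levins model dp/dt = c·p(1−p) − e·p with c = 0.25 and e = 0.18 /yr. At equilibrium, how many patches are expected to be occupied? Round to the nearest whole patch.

36

p* = 1 − e/c = 1 − 0.18/0.25 = 0.2800.
Expected occupied patches = N × p* = 130 × 0.2800 = 36.40 ≈ 36.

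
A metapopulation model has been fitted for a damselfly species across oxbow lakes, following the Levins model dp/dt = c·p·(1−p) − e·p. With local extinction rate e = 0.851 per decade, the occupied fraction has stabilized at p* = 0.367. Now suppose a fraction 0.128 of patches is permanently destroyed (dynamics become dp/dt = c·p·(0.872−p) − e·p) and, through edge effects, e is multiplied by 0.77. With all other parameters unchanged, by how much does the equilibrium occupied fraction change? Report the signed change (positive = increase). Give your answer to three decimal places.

0.018

Balance c(1−p*) = e gives c = e/(1 − 0.36700) = 0.851/0.63300 = 1.34439.
New p* = 0.872 − e/c = 0.872 − 0.65527/1.34439 = 0.38459.
Δp* = 0.38459 − 0.36700 = +0.01759.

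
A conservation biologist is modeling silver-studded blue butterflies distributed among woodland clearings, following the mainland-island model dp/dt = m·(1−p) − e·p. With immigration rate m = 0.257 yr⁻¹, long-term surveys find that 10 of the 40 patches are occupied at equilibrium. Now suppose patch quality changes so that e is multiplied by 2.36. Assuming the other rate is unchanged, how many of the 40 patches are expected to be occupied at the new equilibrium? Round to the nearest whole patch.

Observed p* = 10/40 = 0.25000.
Balance m(1−p*) = e·p* gives e = m(1−p*)/p* = 0.257×0.75000/0.25000 = 0.77100.
New p* = m/(m+e) = 0.25700/(0.25700+1.81956) = 0.12376.
Expected occupied = 40 × 0.12376 = 4.95 ≈ 5.

5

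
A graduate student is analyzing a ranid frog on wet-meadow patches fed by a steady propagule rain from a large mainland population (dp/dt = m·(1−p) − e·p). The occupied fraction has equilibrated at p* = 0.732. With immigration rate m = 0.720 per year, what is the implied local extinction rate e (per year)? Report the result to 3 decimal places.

0.264

At equilibrium m(1−p*) = e·p*, so e = m(1−p*)/p*.
e = 0.720 × 0.2680 / 0.732 = 0.2636.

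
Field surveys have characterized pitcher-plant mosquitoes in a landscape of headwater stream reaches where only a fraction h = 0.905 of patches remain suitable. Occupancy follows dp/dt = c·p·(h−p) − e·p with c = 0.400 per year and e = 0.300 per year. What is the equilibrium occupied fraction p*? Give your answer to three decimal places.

Setting dp/dt = 0 and dividing by p* gives c·(h−p*) = e.
So p* = h − e/c = 0.905 − 0.300/0.400 = 0.905 − 0.7500 = 0.1550.

0.155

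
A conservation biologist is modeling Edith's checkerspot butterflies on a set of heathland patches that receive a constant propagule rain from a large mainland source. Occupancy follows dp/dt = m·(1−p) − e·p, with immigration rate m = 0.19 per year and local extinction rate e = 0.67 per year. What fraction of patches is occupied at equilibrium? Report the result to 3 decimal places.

0.221

Setting dp/dt = 0: m − m·p* = e·p*, so m = (m+e)·p*.
p* = m/(m+e) = 0.19/(0.19+0.67) = 0.19/0.8600 = 0.2209.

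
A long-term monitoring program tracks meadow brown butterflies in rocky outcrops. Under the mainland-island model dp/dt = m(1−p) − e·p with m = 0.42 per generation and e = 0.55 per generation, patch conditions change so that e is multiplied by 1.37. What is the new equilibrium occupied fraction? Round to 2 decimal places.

0.36

Before: p* = 0.42/(0.42+0.55) = 0.4330.
After: m = 0.42, e = 0.7535; p* = 0.42/1.1735 = 0.3579.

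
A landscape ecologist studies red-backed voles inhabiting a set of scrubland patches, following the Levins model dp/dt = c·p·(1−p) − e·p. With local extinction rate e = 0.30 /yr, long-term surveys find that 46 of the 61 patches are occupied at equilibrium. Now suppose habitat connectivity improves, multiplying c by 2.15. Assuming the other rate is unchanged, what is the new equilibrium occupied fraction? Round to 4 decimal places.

Observed p* = 46/61 = 0.75410.
Balance c(1−p*) = e gives c = e/(1 − 0.75410) = 0.30/0.24590 = 1.22001.
New p* = 1 − e/c = 1 − 0.30000/2.62302 = 0.88563.

0.8856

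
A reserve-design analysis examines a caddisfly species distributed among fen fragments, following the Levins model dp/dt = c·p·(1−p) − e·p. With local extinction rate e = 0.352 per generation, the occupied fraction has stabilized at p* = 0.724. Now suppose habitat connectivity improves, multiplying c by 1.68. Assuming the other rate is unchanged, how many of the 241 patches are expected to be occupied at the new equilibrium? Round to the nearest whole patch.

Balance c(1−p*) = e gives c = e/(1 − 0.72400) = 0.352/0.27600 = 1.27536.
New p* = 1 − e/c = 1 − 0.35200/2.14260 = 0.83571.
Expected occupied = 241 × 0.83571 = 201.41 ≈ 201.

201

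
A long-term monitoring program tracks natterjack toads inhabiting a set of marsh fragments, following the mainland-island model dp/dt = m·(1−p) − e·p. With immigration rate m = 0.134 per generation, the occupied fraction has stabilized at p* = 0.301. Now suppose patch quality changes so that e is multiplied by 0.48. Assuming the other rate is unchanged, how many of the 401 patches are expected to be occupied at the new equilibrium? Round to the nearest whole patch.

190

Balance m(1−p*) = e·p* gives e = m(1−p*)/p* = 0.134×0.69900/0.30100 = 0.31118.
New p* = m/(m+e) = 0.13400/(0.13400+0.14937) = 0.47288.
Expected occupied = 401 × 0.47288 = 189.62 ≈ 190.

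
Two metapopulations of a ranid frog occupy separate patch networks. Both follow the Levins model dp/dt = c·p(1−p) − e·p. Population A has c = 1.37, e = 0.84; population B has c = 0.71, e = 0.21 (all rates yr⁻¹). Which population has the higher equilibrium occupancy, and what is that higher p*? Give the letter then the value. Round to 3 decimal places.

A: p*_A = 1 − 0.84/1.37 = 0.3869.
B: p*_B = 1 − 0.21/0.71 = 0.7042.
B is higher at 0.7042.

B, 0.704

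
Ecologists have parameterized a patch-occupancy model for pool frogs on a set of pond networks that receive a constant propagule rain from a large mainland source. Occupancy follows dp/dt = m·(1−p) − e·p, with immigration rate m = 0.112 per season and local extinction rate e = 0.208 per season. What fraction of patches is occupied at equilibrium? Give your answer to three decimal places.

Setting dp/dt = 0: m − m·p* = e·p*, so m = (m+e)·p*.
p* = m/(m+e) = 0.112/(0.112+0.208) = 0.112/0.3200 = 0.3500.

0.350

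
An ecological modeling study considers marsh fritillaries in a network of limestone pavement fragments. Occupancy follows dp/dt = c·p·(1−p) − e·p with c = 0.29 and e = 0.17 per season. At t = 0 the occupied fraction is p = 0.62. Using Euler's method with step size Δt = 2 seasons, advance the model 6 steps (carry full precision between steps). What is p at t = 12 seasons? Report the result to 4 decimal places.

Update rule: p ← p + [c·p·(1−p) − e·p]·Δt with Δt = 2.
step 1: Δp = -0.07415, p = 0.54585
step 2: Δp = -0.04181, p = 0.50404
step 3: Δp = -0.02638, p = 0.47766
step 4: Δp = -0.01769, p = 0.45996
step 5: Δp = -0.01232, p = 0.44765
step 6: Δp = -0.00879, p = 0.43886

0.4389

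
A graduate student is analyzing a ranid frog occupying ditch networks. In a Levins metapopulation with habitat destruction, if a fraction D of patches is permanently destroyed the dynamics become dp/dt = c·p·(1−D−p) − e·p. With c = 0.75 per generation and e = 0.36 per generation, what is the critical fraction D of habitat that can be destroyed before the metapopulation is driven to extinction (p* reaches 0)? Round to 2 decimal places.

The nontrivial equilibrium is p* = (1−D) − e/c; extinction occurs when this hits zero.
So D_crit = 1 − e/c = 1 − 0.36/0.75 = 1 − 0.4800 = 0.5200.
This equals the undisturbed p*, a classic result of Lande's extension.

0.52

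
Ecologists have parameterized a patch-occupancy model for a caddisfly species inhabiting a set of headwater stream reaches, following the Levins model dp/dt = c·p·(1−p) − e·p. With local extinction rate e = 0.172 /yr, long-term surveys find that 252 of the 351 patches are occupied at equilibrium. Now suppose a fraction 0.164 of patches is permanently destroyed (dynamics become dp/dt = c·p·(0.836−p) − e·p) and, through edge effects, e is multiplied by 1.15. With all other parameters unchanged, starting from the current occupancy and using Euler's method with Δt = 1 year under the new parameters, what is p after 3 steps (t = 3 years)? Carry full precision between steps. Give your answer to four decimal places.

0.5578

Observed p* = 252/351 = 0.71795.
Balance c(1−p*) = e gives c = e/(1 − 0.71795) = 0.172/0.28205 = 0.60982.
Starting from p₀ = 0.71795; update p ← p + (dp/dt)·Δt with the new parameters.
step 1: Δp = -0.09033, p = 0.62762
step 2: Δp = -0.04439, p = 0.58323
step 3: Δp = -0.02546, p = 0.55777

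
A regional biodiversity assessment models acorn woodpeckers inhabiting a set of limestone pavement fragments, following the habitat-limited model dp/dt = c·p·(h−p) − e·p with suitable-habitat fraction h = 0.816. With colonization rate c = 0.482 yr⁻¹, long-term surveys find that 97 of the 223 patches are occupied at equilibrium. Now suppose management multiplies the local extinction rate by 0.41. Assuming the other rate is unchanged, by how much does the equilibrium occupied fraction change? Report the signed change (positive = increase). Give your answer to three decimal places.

Observed p* = 97/223 = 0.43498.
Balance c(h−p*) = e gives e = 0.482×(0.816 − 0.43498) = 0.18365.
New p* = 0.816 − e/c = 0.816 − 0.07530/0.48200 = 0.65978.
Δp* = 0.65978 − 0.43498 = +0.22480.

0.225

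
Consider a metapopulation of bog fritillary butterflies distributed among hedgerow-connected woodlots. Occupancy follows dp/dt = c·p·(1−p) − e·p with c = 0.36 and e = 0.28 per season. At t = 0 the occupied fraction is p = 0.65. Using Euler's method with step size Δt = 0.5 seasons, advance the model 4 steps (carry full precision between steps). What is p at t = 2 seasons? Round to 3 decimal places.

Update rule: p ← p + [c·p·(1−p) − e·p]·Δt with Δt = 0.5.
t = 0.5: p = 0.65000 + (-0.05005) = 0.59995
t = 1: p = 0.59995 + (-0.04079) = 0.55916
t = 1.5: p = 0.55916 + (-0.03391) = 0.52525
t = 2: p = 0.52525 + (-0.02865) = 0.49660

0.497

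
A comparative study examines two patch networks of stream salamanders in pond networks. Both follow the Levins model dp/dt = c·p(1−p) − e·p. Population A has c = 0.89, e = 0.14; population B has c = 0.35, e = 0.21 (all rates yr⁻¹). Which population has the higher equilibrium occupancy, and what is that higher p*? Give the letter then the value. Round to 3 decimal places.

A, 0.843

A: p*_A = 1 − 0.14/0.89 = 0.8427.
B: p*_B = 1 − 0.21/0.35 = 0.4000.
A is higher at 0.8427.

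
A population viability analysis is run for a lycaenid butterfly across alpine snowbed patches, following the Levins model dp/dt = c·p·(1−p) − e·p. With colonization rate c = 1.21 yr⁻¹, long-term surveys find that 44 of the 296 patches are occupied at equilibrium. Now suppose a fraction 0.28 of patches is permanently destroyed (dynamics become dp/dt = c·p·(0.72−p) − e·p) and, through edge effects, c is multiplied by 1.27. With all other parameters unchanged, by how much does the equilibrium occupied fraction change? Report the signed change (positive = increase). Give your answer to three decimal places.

-0.099

Observed p* = 44/296 = 0.14865.
Balance c(1−p*) = e gives e = 1.21×(1 − 0.14865) = 1.03013.
New p* = 0.72 − e/c = 0.72 − 1.03013/1.53670 = 0.04965.
Δp* = 0.04965 − 0.14865 = -0.09900.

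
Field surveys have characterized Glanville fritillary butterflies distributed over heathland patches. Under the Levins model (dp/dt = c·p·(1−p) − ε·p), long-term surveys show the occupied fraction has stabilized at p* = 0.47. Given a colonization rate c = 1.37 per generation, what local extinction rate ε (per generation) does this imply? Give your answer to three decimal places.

At equilibrium c(1−p*) = ε.
ε = 1.37 × (1 − 0.47) = 1.37 × 0.5300 = 0.7261.

0.726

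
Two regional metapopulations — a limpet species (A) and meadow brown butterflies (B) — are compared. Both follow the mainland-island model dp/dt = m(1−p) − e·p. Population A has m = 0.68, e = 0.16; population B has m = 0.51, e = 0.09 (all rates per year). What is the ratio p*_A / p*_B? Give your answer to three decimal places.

A: p*_A = m/(m+e) = 0.68/0.8400 = 0.8095.
B: p*_B = 0.51/0.6000 = 0.8500.
p*_A / p*_B = 0.8095/0.8500 = 0.9524.

0.952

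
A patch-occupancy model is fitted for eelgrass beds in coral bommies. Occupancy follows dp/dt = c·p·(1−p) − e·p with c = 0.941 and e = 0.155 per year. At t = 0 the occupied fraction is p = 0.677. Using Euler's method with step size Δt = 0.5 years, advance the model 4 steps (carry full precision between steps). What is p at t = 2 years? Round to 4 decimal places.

0.8067

Update rule: p ← p + [c·p·(1−p) − e·p]·Δt with Δt = 0.5.
t = 0.5: p = 0.67700 + (+0.05042) = 0.72742
t = 1: p = 0.72742 + (+0.03692) = 0.76433
t = 1.5: p = 0.76433 + (+0.02551) = 0.78985
t = 2: p = 0.78985 + (+0.01688) = 0.80673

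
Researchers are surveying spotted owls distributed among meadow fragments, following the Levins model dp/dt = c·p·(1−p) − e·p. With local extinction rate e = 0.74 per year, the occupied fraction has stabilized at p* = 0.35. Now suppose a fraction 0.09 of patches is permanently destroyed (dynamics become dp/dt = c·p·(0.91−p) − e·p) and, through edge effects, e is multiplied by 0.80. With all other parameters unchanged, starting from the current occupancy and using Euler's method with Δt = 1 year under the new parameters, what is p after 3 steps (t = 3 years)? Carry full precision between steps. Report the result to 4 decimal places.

0.3820

Balance c(1−p*) = e gives c = e/(1 − 0.35000) = 0.74/0.65000 = 1.13846.
Starting from p₀ = 0.35000; update p ← p + (dp/dt)·Δt with the new parameters.
step 1: Δp = +0.01594, p = 0.36594
step 2: Δp = +0.01002, p = 0.37596
step 3: Δp = +0.00601, p = 0.38197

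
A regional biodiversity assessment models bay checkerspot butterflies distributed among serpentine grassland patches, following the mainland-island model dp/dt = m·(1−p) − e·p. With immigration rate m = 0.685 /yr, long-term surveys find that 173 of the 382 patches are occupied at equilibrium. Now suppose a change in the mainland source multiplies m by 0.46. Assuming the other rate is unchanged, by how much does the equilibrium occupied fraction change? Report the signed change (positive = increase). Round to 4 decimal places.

-0.1771

Observed p* = 173/382 = 0.45288.
Balance m(1−p*) = e·p* gives e = m(1−p*)/p* = 0.685×0.54712/0.45288 = 0.82754.
New p* = m/(m+e) = 0.31510/(0.31510+0.82754) = 0.27576.
Δp* = 0.27576 − 0.45288 = -0.17712.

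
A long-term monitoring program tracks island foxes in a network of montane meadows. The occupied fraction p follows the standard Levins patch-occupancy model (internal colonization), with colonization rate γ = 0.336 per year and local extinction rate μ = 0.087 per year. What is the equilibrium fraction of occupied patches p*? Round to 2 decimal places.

0.74

At equilibrium, colonization balances extinction: γ·p*·(1−p*) = μ·p*.
So p* = 1 − μ/γ = 1 − 0.087/0.336 = 1 − 0.2589 = 0.7411.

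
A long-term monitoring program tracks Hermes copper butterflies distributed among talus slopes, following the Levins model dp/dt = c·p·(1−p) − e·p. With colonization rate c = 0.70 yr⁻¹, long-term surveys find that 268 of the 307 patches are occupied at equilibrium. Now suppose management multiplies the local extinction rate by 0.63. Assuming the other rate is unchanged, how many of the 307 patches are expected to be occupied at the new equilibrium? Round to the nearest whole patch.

282

Observed p* = 268/307 = 0.87296.
Balance c(1−p*) = e gives e = 0.70×(1 − 0.87296) = 0.08893.
New p* = 1 − e/c = 1 − 0.05603/0.70000 = 0.91996.
Expected occupied = 307 × 0.91996 = 282.43 ≈ 282.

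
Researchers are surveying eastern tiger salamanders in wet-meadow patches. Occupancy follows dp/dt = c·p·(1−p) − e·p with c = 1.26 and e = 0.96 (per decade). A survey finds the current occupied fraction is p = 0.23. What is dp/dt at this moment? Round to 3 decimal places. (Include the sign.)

0.002

Colonization term: c·p·(1−p) = 1.26×0.23×0.7700 = 0.22315.
Extinction term: e·p = 0.22080.
dp/dt = 0.22315 − 0.22080 = 0.00235.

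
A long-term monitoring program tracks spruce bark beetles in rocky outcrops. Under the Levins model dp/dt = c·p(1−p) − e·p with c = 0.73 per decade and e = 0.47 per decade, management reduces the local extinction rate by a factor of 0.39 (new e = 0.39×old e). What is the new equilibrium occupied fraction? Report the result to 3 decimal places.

Before: p* = 1 − 0.47/0.73 = 0.3562.
After the change, c = 0.73, e = 0.1833, so p* = 1 − 0.1833/0.73 = 0.7489.

0.749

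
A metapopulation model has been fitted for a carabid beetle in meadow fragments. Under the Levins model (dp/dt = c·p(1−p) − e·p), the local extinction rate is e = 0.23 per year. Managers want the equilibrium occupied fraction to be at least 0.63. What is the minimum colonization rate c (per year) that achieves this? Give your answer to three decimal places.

p* = 1 − e/c ≥ 0.63 requires e/c ≤ 0.3700, i.e. c ≥ e/0.3700.
c_min = 0.23/0.3700 = 0.6216.

0.622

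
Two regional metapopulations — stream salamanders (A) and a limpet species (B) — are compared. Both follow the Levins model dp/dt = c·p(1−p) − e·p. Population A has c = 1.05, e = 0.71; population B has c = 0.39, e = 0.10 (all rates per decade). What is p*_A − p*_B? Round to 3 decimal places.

-0.420

A: p*_A = 1 − 0.71/1.05 = 0.3238.
B: p*_B = 1 − 0.10/0.39 = 0.7436.
p*_A − p*_B = 0.3238 − 0.7436 = -0.4198.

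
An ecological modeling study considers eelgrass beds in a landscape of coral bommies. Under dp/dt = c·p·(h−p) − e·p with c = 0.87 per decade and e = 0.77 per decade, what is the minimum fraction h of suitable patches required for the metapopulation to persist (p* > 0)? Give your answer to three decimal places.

0.885

p* = h − e/c is positive only when h > e/c.
h_min = e/c = 0.77/0.87 = 0.8851.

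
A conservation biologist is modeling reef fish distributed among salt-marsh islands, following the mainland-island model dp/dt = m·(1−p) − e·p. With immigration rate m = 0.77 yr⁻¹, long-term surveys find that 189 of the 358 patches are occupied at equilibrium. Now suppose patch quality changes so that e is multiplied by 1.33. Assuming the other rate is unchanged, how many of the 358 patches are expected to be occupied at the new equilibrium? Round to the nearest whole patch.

Observed p* = 189/358 = 0.52793.
Balance m(1−p*) = e·p* gives e = m(1−p*)/p* = 0.77×0.47207/0.52793 = 0.68853.
New p* = m/(m+e) = 0.77000/(0.77000+0.91574) = 0.45677.
Expected occupied = 358 × 0.45677 = 163.52 ≈ 164.

164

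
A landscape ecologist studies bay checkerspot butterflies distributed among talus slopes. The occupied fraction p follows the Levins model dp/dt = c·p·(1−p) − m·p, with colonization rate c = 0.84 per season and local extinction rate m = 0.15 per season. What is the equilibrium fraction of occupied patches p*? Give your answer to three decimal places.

At equilibrium, colonization balances extinction: c·p*·(1−p*) = m·p*.
So p* = 1 − m/c = 1 − 0.15/0.84 = 1 − 0.1786 = 0.8214.

0.821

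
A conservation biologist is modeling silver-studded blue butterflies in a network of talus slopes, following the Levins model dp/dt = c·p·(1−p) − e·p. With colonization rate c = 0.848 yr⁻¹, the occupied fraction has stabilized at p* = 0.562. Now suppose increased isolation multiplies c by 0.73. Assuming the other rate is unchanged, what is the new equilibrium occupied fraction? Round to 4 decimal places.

0.4000

Balance c(1−p*) = e gives e = 0.848×(1 − 0.56200) = 0.37142.
New p* = 1 − e/c = 1 − 0.37142/0.61904 = 0.40001.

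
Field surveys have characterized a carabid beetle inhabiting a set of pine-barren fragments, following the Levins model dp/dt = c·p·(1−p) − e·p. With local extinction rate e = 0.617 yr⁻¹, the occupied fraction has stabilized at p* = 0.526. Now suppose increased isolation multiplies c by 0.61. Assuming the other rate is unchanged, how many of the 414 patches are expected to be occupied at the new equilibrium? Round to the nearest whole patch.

Balance c(1−p*) = e gives c = e/(1 − 0.52600) = 0.617/0.47400 = 1.30169.
New p* = 1 − e/c = 1 − 0.61700/0.79403 = 0.22295.
Expected occupied = 414 × 0.22295 = 92.30 ≈ 92.

92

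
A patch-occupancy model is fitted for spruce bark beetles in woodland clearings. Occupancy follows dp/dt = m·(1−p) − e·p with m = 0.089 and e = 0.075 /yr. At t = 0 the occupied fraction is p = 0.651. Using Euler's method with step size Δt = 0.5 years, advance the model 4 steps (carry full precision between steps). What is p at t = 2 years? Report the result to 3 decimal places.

0.620

Update rule: p ← p + [m·(1−p) − e·p]·Δt with Δt = 0.5.
  1  |  dp/dt·Δt = -0.008882  |  p_1 = 0.642118
  2  |  dp/dt·Δt = -0.008154  |  p_2 = 0.633964
  3  |  dp/dt·Δt = -0.007485  |  p_3 = 0.626479
  4  |  dp/dt·Δt = -0.006871  |  p_4 = 0.619608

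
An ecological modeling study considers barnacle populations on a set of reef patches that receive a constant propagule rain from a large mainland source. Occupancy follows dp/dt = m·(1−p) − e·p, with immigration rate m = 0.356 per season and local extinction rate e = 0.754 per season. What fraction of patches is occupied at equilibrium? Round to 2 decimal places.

0.32

Setting dp/dt = 0: m − m·p* = e·p*, so m = (m+e)·p*.
p* = m/(m+e) = 0.356/(0.356+0.754) = 0.356/1.1100 = 0.3207.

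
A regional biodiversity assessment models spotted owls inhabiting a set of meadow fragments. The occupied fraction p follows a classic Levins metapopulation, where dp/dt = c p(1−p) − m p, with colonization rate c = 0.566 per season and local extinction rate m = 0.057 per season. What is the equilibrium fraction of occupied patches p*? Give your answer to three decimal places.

0.899

At equilibrium, colonization balances extinction: c·p*·(1−p*) = m·p*.
So p* = 1 − m/c = 1 − 0.057/0.566 = 1 − 0.1007 = 0.8993.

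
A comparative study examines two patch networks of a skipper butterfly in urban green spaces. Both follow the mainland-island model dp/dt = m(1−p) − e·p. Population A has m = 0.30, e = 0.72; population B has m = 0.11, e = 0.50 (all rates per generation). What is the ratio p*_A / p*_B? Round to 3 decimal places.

1.631

A: p*_A = m/(m+e) = 0.30/1.0200 = 0.2941.
B: p*_B = 0.11/0.6100 = 0.1803.
p*_A / p*_B = 0.2941/0.1803 = 1.6310.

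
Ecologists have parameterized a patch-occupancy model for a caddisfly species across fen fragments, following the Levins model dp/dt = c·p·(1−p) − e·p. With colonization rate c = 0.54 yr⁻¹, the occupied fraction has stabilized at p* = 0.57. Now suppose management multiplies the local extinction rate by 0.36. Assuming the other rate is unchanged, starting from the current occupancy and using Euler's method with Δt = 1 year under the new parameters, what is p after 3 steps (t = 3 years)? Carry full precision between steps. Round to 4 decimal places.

0.7701

Balance c(1−p*) = e gives e = 0.54×(1 − 0.57000) = 0.23220.
Starting from p₀ = 0.57000; update p ← p + (dp/dt)·Δt with the new parameters.
  1  |  dp/dt·Δt = +0.084707  |  p_1 = 0.654707
  2  |  dp/dt·Δt = +0.067347  |  p_2 = 0.722054
  3  |  dp/dt·Δt = +0.048016  |  p_3 = 0.770070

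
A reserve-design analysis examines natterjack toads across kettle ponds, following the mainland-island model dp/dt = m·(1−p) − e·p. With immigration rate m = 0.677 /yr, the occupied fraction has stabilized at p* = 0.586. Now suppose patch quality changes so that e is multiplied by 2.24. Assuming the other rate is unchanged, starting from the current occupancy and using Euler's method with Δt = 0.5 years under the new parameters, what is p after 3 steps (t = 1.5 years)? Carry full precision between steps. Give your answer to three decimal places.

Balance m(1−p*) = e·p* gives e = m(1−p*)/p* = 0.677×0.41400/0.58600 = 0.47829.
Starting from p₀ = 0.58600; update p ← p + (dp/dt)·Δt with the new parameters.
t = 0.5: p = 0.58600 + (-0.17377) = 0.41223
t = 1: p = 0.41223 + (-0.02186) = 0.39036
t = 1.5: p = 0.39036 + (-0.00275) = 0.38761

0.388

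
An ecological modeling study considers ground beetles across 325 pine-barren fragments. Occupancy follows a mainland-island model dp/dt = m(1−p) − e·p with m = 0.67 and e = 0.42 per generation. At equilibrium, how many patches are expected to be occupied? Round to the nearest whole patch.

p* = m/(m+e) = 0.67/1.0900 = 0.6147.
Expected occupied patches = N × p* = 325 × 0.6147 = 199.77 ≈ 200.

200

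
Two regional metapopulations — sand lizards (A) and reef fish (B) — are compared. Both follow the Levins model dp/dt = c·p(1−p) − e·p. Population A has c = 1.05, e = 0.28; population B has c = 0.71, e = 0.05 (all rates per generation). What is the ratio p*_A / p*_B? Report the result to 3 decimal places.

0.789

A: p*_A = 1 − 0.28/1.05 = 0.7333.
B: p*_B = 1 − 0.05/0.71 = 0.9296.
p*_A / p*_B = 0.7333/0.9296 = 0.7889.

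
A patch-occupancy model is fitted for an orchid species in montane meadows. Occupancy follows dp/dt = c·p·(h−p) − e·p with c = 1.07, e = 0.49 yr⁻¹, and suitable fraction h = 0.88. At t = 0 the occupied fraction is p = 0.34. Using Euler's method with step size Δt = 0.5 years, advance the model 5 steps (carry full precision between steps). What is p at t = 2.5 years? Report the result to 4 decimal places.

Update rule: p ← p + [c·p·(h−p) − e·p]·Δt with Δt = 0.5.
p: 0.34000 → 0.35493  (Δp = +0.01493)
p: 0.35493 → 0.36767  (Δp = +0.01275)
p: 0.36767 → 0.37837  (Δp = +0.01070)
p: 0.37837 → 0.38721  (Δp = +0.00884)
p: 0.38721 → 0.39443  (Δp = +0.00722)

0.3944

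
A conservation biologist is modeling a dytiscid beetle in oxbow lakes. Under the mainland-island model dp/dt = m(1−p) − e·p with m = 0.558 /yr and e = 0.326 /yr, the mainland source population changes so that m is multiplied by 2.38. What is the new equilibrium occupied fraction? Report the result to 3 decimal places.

0.803

Before: p* = 0.558/(0.558+0.326) = 0.6312.
After: m = 1.32804, e = 0.326; p* = 1.32804/1.6540 = 0.8029.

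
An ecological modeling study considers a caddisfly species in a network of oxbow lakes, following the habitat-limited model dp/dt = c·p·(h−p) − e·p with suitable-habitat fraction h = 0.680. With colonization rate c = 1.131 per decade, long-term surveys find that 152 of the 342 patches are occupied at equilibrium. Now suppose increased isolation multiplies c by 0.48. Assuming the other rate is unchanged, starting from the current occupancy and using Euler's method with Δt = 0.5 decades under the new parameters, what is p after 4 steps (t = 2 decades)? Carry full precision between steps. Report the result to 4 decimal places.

Observed p* = 152/342 = 0.44444.
Balance c(h−p*) = e gives e = 1.131×(0.68 − 0.44444) = 0.26641.
Starting from p₀ = 0.44444; update p ← p + (dp/dt)·Δt with the new parameters.
p: 0.44444 → 0.41366  (Δp = -0.03079)
p: 0.41366 → 0.38846  (Δp = -0.02520)
p: 0.38846 → 0.36746  (Δp = -0.02100)
p: 0.36746 → 0.34968  (Δp = -0.01777)

0.3497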